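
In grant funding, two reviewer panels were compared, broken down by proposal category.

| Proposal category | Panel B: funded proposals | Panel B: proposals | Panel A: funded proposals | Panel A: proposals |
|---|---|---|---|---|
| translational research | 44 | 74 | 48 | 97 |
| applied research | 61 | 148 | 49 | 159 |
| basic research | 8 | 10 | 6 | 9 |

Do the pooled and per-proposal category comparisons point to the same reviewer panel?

Translational research: Panel B 44/74 = 59.5%, Panel A 48/97 = 49.5% → Panel B
Applied research: Panel B 61/148 = 41.2%, Panel A 49/159 = 30.8% → Panel B
Basic research: Panel B 8/10 = 80.0%, Panel A 6/9 = 66.7% → Panel B
Overall: Panel B 113/232 = 48.7%, Panel A 103/265 = 38.9% → Panel B
Panel B wins overall and in every proposal group — no reversal.

Yes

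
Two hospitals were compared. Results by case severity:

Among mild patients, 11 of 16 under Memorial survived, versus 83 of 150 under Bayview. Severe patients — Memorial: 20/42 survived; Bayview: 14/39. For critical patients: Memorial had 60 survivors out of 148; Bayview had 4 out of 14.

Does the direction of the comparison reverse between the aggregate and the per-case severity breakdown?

Mild: Memorial 11/16 = 68.8%, Bayview 83/150 = 55.3% → Memorial
Severe: Memorial 20/42 = 47.6%, Bayview 14/39 = 35.9% → Memorial
Critical: Memorial 60/148 = 40.5%, Bayview 4/14 = 28.6% → Memorial
Overall: Memorial 91/206 = 44.2%, Bayview 101/203 = 49.8% → Bayview
Memorial wins each case group but Bayview wins overall — the comparison reverses. Memorial's patients skew toward critical, which has a lower base rate.

Yes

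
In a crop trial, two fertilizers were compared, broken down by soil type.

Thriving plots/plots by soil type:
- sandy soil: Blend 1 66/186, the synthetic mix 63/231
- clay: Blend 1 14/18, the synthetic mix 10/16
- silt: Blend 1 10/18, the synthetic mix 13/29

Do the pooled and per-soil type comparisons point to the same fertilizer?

Sandy soil: Blend 1 66/186 = 35.5%, the synthetic mix 63/231 = 27.3% → Blend 1
Clay: Blend 1 14/18 = 77.8%, the synthetic mix 10/16 = 62.5% → Blend 1
Silt: Blend 1 10/18 = 55.6%, the synthetic mix 13/29 = 44.8% → Blend 1
Overall: Blend 1 90/222 = 40.5%, the synthetic mix 86/276 = 31.2% → Blend 1
Blend 1 wins overall and in every soil group — no reversal.

Yes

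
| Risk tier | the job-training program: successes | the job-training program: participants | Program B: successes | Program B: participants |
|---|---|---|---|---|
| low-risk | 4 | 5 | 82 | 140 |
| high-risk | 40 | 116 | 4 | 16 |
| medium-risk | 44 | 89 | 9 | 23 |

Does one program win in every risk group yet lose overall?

Yes

Low-risk: the job-training program 4/5 = 80.0%, Program B 82/140 = 58.6% → the job-training program
High-risk: the job-training program 40/116 = 34.5%, Program B 4/16 = 25.0% → the job-training program
Medium-risk: the job-training program 44/89 = 49.4%, Program B 9/23 = 39.1% → the job-training program
Overall: the job-training program 88/210 = 41.9%, Program B 95/179 = 53.1% → Program B
The job-training program wins each risk group but Program B wins overall — the comparison reverses. The job-training program's participants skew toward high-risk, which has a lower base rate.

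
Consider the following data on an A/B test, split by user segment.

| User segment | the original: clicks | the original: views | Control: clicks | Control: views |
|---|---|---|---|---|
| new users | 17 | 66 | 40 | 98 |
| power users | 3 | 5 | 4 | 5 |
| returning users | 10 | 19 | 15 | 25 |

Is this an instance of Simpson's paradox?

New users: the original 17/66 = 25.8%, Control 40/98 = 40.8% → Control
Power users: the original 3/5 = 60.0%, Control 4/5 = 80.0% → Control
Returning users: the original 10/19 = 52.6%, Control 15/25 = 60.0% → Control
Overall: the original 30/90 = 33.3%, Control 59/128 = 46.1% → Control
Control wins overall and in every user group — no reversal.

No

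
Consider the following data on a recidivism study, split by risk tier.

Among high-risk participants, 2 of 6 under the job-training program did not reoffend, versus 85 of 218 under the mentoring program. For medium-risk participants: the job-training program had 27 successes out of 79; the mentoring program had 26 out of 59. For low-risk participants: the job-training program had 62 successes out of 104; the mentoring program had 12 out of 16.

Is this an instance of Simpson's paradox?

Yes

High-risk: the job-training program 2/6 = 33.3%, the mentoring program 85/218 = 39.0% → the mentoring program
Medium-risk: the job-training program 27/79 = 34.2%, the mentoring program 26/59 = 44.1% → the mentoring program
Low-risk: the job-training program 62/104 = 59.6%, the mentoring program 12/16 = 75.0% → the mentoring program
Overall: the job-training program 91/189 = 48.1%, the mentoring program 123/293 = 42.0% → the job-training program
The mentoring program wins each risk group but the job-training program wins overall — the comparison reverses. The mentoring program's participants skew toward high-risk, which has a lower base rate.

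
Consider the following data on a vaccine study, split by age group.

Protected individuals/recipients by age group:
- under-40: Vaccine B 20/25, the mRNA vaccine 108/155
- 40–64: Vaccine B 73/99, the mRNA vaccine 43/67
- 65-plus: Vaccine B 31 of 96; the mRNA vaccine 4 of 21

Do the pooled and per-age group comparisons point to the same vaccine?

Under-40: Vaccine B 20/25 = 80.0%, the mRNA vaccine 108/155 = 69.7% → Vaccine B
40–64: Vaccine B 73/99 = 73.7%, the mRNA vaccine 43/67 = 64.2% → Vaccine B
65-plus: Vaccine B 31/96 = 32.3%, the mRNA vaccine 4/21 = 19.0% → Vaccine B
Overall: Vaccine B 124/220 = 56.4%, the mRNA vaccine 155/243 = 63.8% → the mRNA vaccine
Vaccine B wins each age group but the mRNA vaccine wins overall — the comparison reverses. Vaccine B's recipients skew toward 65-plus, which has a lower base rate.

No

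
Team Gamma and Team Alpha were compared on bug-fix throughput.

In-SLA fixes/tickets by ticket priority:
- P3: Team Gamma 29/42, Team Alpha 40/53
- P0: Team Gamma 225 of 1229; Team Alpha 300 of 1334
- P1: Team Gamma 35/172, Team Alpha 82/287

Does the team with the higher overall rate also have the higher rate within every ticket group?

Yes

P3: Team Gamma 29/42 = 69.0%, Team Alpha 40/53 = 75.5% → Team Alpha
P0: Team Gamma 225/1229 = 18.3%, Team Alpha 300/1334 = 22.5% → Team Alpha
P1: Team Gamma 35/172 = 20.3%, Team Alpha 82/287 = 28.6% → Team Alpha
Overall: Team Gamma 289/1443 = 20.0%, Team Alpha 422/1674 = 25.2% → Team Alpha
Team Alpha wins overall and in every ticket group — no reversal.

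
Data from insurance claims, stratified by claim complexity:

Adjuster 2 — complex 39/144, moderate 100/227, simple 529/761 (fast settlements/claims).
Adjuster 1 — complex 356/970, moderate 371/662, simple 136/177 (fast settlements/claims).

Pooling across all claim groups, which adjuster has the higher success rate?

Complex: Adjuster 2 39/144 = 27.1%, Adjuster 1 356/970 = 36.7% → Adjuster 1
Moderate: Adjuster 2 100/227 = 44.1%, Adjuster 1 371/662 = 56.0% → Adjuster 1
Simple: Adjuster 2 529/761 = 69.5%, Adjuster 1 136/177 = 76.8% → Adjuster 1
Overall: Adjuster 2 668/1132 = 59.0%, Adjuster 1 863/1809 = 47.7% → Adjuster 2
(Adjuster 1 wins every claim group but Adjuster 2 wins overall — Adjuster 1's claims skew toward the low-rate complex group.)

Adjuster 2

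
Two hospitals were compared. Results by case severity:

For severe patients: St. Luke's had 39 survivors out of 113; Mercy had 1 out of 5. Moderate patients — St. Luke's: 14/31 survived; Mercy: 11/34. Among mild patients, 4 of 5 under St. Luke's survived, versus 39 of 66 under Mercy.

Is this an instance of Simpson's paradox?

Yes

Severe: St. Luke's 39/113 = 34.5%, Mercy 1/5 = 20.0% → St. Luke's
Moderate: St. Luke's 14/31 = 45.2%, Mercy 11/34 = 32.4% → St. Luke's
Mild: St. Luke's 4/5 = 80.0%, Mercy 39/66 = 59.1% → St. Luke's
Overall: St. Luke's 57/149 = 38.3%, Mercy 51/105 = 48.6% → Mercy
St. Luke's wins each case group but Mercy wins overall — the comparison reverses. St. Luke's's patients skew toward severe, which has a lower base rate.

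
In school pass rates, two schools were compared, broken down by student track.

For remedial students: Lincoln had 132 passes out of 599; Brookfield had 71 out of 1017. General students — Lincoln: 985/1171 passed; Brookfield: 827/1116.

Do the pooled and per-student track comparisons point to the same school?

Remedial: Lincoln 132/599 = 22.0%, Brookfield 71/1017 = 7.0% → Lincoln
General: Lincoln 985/1171 = 84.1%, Brookfield 827/1116 = 74.1% → Lincoln
Overall: Lincoln 1117/1770 = 63.1%, Brookfield 898/2133 = 42.1% → Lincoln
Lincoln wins overall and in every student group — no reversal.

Yes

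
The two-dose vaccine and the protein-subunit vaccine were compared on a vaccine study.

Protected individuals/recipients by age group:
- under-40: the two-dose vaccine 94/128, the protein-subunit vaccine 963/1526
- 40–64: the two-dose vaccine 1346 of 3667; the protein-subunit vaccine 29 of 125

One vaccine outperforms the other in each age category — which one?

Under-40: the two-dose vaccine 94/128 = 73.4%, the protein-subunit vaccine 963/1526 = 63.1% → the two-dose vaccine
40–64: the two-dose vaccine 1346/3667 = 36.7%, the protein-subunit vaccine 29/125 = 23.2% → the two-dose vaccine
The two-dose vaccine has the higher rate in both groups.

the two-dose vaccine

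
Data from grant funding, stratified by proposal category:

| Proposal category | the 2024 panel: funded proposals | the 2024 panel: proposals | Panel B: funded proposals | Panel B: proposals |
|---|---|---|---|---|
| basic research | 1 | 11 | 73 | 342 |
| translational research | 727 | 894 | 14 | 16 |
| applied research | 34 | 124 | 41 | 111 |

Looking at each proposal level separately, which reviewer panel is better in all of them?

Panel B

Basic research: the 2024 panel 1/11 = 9.1%, Panel B 73/342 = 21.3% → Panel B
Translational research: the 2024 panel 727/894 = 81.3%, Panel B 14/16 = 87.5% → Panel B
Applied research: the 2024 panel 34/124 = 27.4%, Panel B 41/111 = 36.9% → Panel B
Panel B has the higher rate in all 3 groups.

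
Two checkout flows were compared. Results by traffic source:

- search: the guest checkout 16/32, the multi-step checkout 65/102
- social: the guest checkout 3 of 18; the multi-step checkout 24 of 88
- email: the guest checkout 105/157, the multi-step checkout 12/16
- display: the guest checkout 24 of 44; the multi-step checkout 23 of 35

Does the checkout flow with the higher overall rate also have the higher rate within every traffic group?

Search: the guest checkout 16/32 = 50.0%, the multi-step checkout 65/102 = 63.7% → the multi-step checkout
Social: the guest checkout 3/18 = 16.7%, the multi-step checkout 24/88 = 27.3% → the multi-step checkout
Email: the guest checkout 105/157 = 66.9%, the multi-step checkout 12/16 = 75.0% → the multi-step checkout
Display: the guest checkout 24/44 = 54.5%, the multi-step checkout 23/35 = 65.7% → the multi-step checkout
Overall: the guest checkout 148/251 = 59.0%, the multi-step checkout 124/241 = 51.5% → the guest checkout
The multi-step checkout wins each traffic group but the guest checkout wins overall — the comparison reverses. The multi-step checkout's sessions skew toward social, which has a lower base rate.

No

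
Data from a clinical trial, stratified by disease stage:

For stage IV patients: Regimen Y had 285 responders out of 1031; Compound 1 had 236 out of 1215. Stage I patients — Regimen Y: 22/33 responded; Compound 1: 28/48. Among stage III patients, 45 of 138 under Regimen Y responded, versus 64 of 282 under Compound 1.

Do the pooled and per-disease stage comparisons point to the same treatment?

Yes

Stage IV: Regimen Y 285/1031 = 27.6%, Compound 1 236/1215 = 19.4% → Regimen Y
Stage I: Regimen Y 22/33 = 66.7%, Compound 1 28/48 = 58.3% → Regimen Y
Stage III: Regimen Y 45/138 = 32.6%, Compound 1 64/282 = 22.7% → Regimen Y
Overall: Regimen Y 352/1202 = 29.3%, Compound 1 328/1545 = 21.2% → Regimen Y
Regimen Y wins overall and in every disease group — no reversal.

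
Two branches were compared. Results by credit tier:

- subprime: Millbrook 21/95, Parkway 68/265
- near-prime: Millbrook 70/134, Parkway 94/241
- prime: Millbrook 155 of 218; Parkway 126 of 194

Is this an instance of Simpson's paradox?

Subprime: Millbrook 21/95 = 22.1%, Parkway 68/265 = 25.7% → Parkway
Near-prime: Millbrook 70/134 = 52.2%, Parkway 94/241 = 39.0% → Millbrook
Prime: Millbrook 155/218 = 71.1%, Parkway 126/194 = 64.9% → Millbrook
Overall: Millbrook 246/447 = 55.0%, Parkway 288/700 = 41.1% → Millbrook
Neither sweeps: Millbrook wins 2 of 3 groups, Parkway wins 1. Millbrook wins overall but not every group — no Simpson reversal.

No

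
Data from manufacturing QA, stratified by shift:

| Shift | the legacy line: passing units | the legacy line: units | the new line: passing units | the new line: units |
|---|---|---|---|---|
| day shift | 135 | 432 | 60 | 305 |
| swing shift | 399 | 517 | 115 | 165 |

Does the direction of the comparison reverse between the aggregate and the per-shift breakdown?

Day shift: the legacy line 135/432 = 31.2%, the new line 60/305 = 19.7% → the legacy line
Swing shift: the legacy line 399/517 = 77.2%, the new line 115/165 = 69.7% → the legacy line
Overall: the legacy line 534/949 = 56.3%, the new line 175/470 = 37.2% → the legacy line
The legacy line wins overall and in every shift group — no reversal.

No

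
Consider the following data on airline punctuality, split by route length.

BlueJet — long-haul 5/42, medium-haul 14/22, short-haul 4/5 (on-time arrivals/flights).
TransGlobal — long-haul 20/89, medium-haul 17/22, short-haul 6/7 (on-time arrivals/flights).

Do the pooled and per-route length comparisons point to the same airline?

Long-haul: BlueJet 5/42 = 11.9%, TransGlobal 20/89 = 22.5% → TransGlobal
Medium-haul: BlueJet 14/22 = 63.6%, TransGlobal 17/22 = 77.3% → TransGlobal
Short-haul: BlueJet 4/5 = 80.0%, TransGlobal 6/7 = 85.7% → TransGlobal
Overall: BlueJet 23/69 = 33.3%, TransGlobal 43/118 = 36.4% → TransGlobal
TransGlobal wins overall and in every route group — no reversal.

Yes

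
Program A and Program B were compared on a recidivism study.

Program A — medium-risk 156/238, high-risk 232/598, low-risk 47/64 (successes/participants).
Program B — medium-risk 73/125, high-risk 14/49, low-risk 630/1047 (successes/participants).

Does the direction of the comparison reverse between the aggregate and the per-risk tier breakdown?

Medium-risk: Program A 156/238 = 65.5%, Program B 73/125 = 58.4% → Program A
High-risk: Program A 232/598 = 38.8%, Program B 14/49 = 28.6% → Program A
Low-risk: Program A 47/64 = 73.4%, Program B 630/1047 = 60.2% → Program A
Overall: Program A 435/900 = 48.3%, Program B 717/1221 = 58.7% → Program B
Program A wins each risk group but Program B wins overall — the comparison reverses. Program A's participants skew toward high-risk, which has a lower base rate.

Yes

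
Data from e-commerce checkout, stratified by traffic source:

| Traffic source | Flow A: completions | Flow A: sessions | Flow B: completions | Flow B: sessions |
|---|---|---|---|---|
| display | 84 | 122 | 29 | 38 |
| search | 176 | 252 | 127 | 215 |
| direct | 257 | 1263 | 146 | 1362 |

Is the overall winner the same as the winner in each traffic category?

No

Display: Flow A 84/122 = 68.9%, Flow B 29/38 = 76.3% → Flow B
Search: Flow A 176/252 = 69.8%, Flow B 127/215 = 59.1% → Flow A
Direct: Flow A 257/1263 = 20.3%, Flow B 146/1362 = 10.7% → Flow A
Overall: Flow A 517/1637 = 31.6%, Flow B 302/1615 = 18.7% → Flow A
Neither sweeps: Flow A wins 2 of 3 groups, Flow B wins 1. Flow A wins overall but not every group — no Simpson reversal.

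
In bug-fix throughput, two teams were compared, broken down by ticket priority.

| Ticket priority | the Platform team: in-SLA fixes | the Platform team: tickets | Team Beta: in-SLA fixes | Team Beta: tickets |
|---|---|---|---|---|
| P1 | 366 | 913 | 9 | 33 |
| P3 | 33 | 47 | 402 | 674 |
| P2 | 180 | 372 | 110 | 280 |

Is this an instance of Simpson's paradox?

Yes

P1: the Platform team 366/913 = 40.1%, Team Beta 9/33 = 27.3% → the Platform team
P3: the Platform team 33/47 = 70.2%, Team Beta 402/674 = 59.6% → the Platform team
P2: the Platform team 180/372 = 48.4%, Team Beta 110/280 = 39.3% → the Platform team
Overall: the Platform team 579/1332 = 43.5%, Team Beta 521/987 = 52.8% → Team Beta
The Platform team wins each ticket group but Team Beta wins overall — the comparison reverses. The Platform team's tickets skew toward P1, which has a lower base rate.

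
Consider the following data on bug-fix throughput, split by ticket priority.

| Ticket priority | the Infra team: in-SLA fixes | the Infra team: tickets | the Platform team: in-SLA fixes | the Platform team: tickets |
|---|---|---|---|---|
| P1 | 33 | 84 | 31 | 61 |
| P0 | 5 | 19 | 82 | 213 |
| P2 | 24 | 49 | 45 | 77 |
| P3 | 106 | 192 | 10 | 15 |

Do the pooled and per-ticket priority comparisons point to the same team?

P1: the Infra team 33/84 = 39.3%, the Platform team 31/61 = 50.8% → the Platform team
P0: the Infra team 5/19 = 26.3%, the Platform team 82/213 = 38.5% → the Platform team
P2: the Infra team 24/49 = 49.0%, the Platform team 45/77 = 58.4% → the Platform team
P3: the Infra team 106/192 = 55.2%, the Platform team 10/15 = 66.7% → the Platform team
Overall: the Infra team 168/344 = 48.8%, the Platform team 168/366 = 45.9% → the Infra team
The Platform team wins each ticket group but the Infra team wins overall — the comparison reverses. The Platform team's tickets skew toward P0, which has a lower base rate.

No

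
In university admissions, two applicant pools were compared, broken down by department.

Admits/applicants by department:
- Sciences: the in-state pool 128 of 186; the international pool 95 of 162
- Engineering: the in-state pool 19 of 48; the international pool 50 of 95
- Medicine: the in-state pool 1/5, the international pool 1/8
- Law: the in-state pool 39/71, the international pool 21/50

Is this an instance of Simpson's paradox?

No

Sciences: the in-state pool 128/186 = 68.8%, the international pool 95/162 = 58.6% → the in-state pool
Engineering: the in-state pool 19/48 = 39.6%, the international pool 50/95 = 52.6% → the international pool
Medicine: the in-state pool 1/5 = 20.0%, the international pool 1/8 = 12.5% → the in-state pool
Law: the in-state pool 39/71 = 54.9%, the international pool 21/50 = 42.0% → the in-state pool
Overall: the in-state pool 187/310 = 60.3%, the international pool 167/315 = 53.0% → the in-state pool
Neither sweeps: the in-state pool wins 3 of 4 groups, the international pool wins 1. The in-state pool wins overall but not every group — no Simpson reversal.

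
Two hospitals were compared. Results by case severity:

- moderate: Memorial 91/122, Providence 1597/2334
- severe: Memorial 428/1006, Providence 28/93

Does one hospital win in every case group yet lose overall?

Yes

Moderate: Memorial 91/122 = 74.6%, Providence 1597/2334 = 68.4% → Memorial
Severe: Memorial 428/1006 = 42.5%, Providence 28/93 = 30.1% → Memorial
Overall: Memorial 519/1128 = 46.0%, Providence 1625/2427 = 67.0% → Providence
Memorial wins each case group but Providence wins overall — the comparison reverses. Memorial's patients skew toward severe, which has a lower base rate.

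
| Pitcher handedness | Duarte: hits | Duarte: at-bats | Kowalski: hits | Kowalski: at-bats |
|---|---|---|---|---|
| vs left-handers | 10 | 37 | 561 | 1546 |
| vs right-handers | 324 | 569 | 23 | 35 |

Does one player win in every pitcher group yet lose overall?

Vs left-handers: Duarte 10/37 = 27.0%, Kowalski 561/1546 = 36.3% → Kowalski
Vs right-handers: Duarte 324/569 = 56.9%, Kowalski 23/35 = 65.7% → Kowalski
Overall: Duarte 334/606 = 55.1%, Kowalski 584/1581 = 36.9% → Duarte
Kowalski wins each pitcher group but Duarte wins overall — the comparison reverses. Kowalski's at-bats skew toward vs left-handers, which has a lower base rate.

Yes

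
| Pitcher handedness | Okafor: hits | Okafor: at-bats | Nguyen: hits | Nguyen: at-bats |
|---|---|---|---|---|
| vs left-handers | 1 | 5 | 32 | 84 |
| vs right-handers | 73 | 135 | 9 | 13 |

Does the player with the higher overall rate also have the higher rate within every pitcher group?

Vs left-handers: Okafor 1/5 = 20.0%, Nguyen 32/84 = 38.1% → Nguyen
Vs right-handers: Okafor 73/135 = 54.1%, Nguyen 9/13 = 69.2% → Nguyen
Overall: Okafor 74/140 = 52.9%, Nguyen 41/97 = 42.3% → Okafor
Nguyen wins each pitcher group but Okafor wins overall — the comparison reverses. Nguyen's at-bats skew toward vs left-handers, which has a lower base rate.

No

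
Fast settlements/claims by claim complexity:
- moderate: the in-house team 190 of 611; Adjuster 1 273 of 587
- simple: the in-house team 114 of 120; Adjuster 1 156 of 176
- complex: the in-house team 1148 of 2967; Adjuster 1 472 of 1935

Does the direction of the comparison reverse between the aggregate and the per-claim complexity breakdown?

Moderate: the in-house team 190/611 = 31.1%, Adjuster 1 273/587 = 46.5% → Adjuster 1
Simple: the in-house team 114/120 = 95.0%, Adjuster 1 156/176 = 88.6% → the in-house team
Complex: the in-house team 1148/2967 = 38.7%, Adjuster 1 472/1935 = 24.4% → the in-house team
Overall: the in-house team 1452/3698 = 39.3%, Adjuster 1 901/2698 = 33.4% → the in-house team
Neither sweeps: the in-house team wins 2 of 3 groups, Adjuster 1 wins 1. The in-house team wins overall but not every group — no Simpson reversal.

No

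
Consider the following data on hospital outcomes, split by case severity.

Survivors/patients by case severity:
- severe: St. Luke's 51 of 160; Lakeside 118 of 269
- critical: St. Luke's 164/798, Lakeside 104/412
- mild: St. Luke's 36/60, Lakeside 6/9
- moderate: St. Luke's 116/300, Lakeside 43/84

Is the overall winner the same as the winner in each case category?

Yes

Severe: St. Luke's 51/160 = 31.9%, Lakeside 118/269 = 43.9% → Lakeside
Critical: St. Luke's 164/798 = 20.6%, Lakeside 104/412 = 25.2% → Lakeside
Mild: St. Luke's 36/60 = 60.0%, Lakeside 6/9 = 66.7% → Lakeside
Moderate: St. Luke's 116/300 = 38.7%, Lakeside 43/84 = 51.2% → Lakeside
Overall: St. Luke's 367/1318 = 27.8%, Lakeside 271/774 = 35.0% → Lakeside
Lakeside wins overall and in every case group — no reversal.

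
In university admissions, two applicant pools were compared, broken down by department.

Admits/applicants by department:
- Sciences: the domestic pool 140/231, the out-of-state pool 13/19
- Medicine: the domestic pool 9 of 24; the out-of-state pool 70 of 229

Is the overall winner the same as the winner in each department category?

Sciences: the domestic pool 140/231 = 60.6%, the out-of-state pool 13/19 = 68.4% → the out-of-state pool
Medicine: the domestic pool 9/24 = 37.5%, the out-of-state pool 70/229 = 30.6% → the domestic pool
Overall: the domestic pool 149/255 = 58.4%, the out-of-state pool 83/248 = 33.5% → the domestic pool
Neither sweeps: the domestic pool wins 1 of 2 groups, the out-of-state pool wins 1. The domestic pool wins overall but not every group — no Simpson reversal.

No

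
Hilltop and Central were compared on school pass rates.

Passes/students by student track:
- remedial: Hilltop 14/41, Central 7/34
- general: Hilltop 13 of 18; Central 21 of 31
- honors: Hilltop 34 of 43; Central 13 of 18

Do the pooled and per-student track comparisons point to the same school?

Remedial: Hilltop 14/41 = 34.1%, Central 7/34 = 20.6% → Hilltop
General: Hilltop 13/18 = 72.2%, Central 21/31 = 67.7% → Hilltop
Honors: Hilltop 34/43 = 79.1%, Central 13/18 = 72.2% → Hilltop
Overall: Hilltop 61/102 = 59.8%, Central 41/83 = 49.4% → Hilltop
Hilltop wins overall and in every student group — no reversal.

Yes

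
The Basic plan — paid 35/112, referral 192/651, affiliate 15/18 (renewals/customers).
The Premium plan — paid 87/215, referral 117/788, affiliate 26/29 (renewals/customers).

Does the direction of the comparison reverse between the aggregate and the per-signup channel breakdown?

No

Paid: the Basic plan 35/112 = 31.2%, the Premium plan 87/215 = 40.5% → the Premium plan
Referral: the Basic plan 192/651 = 29.5%, the Premium plan 117/788 = 14.8% → the Basic plan
Affiliate: the Basic plan 15/18 = 83.3%, the Premium plan 26/29 = 89.7% → the Premium plan
Overall: the Basic plan 242/781 = 31.0%, the Premium plan 230/1032 = 22.3% → the Basic plan
Neither sweeps: the Basic plan wins 1 of 3 groups, the Premium plan wins 2. The Basic plan wins overall but not every group — no Simpson reversal.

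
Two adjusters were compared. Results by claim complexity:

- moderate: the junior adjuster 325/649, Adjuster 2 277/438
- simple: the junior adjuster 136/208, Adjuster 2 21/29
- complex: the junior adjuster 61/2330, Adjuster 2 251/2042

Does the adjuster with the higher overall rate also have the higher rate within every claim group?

Yes

Moderate: the junior adjuster 325/649 = 50.1%, Adjuster 2 277/438 = 63.2% → Adjuster 2
Simple: the junior adjuster 136/208 = 65.4%, Adjuster 2 21/29 = 72.4% → Adjuster 2
Complex: the junior adjuster 61/2330 = 2.6%, Adjuster 2 251/2042 = 12.3% → Adjuster 2
Overall: the junior adjuster 522/3187 = 16.4%, Adjuster 2 549/2509 = 21.9% → Adjuster 2
Adjuster 2 wins overall and in every claim group — no reversal.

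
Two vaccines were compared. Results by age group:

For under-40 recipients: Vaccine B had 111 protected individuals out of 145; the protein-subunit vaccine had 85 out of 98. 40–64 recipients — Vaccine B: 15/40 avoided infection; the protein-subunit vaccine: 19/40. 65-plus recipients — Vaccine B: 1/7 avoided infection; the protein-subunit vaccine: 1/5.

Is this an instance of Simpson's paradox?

No

Under-40: Vaccine B 111/145 = 76.6%, the protein-subunit vaccine 85/98 = 86.7% → the protein-subunit vaccine
40–64: Vaccine B 15/40 = 37.5%, the protein-subunit vaccine 19/40 = 47.5% → the protein-subunit vaccine
65-plus: Vaccine B 1/7 = 14.3%, the protein-subunit vaccine 1/5 = 20.0% → the protein-subunit vaccine
Overall: Vaccine B 127/192 = 66.1%, the protein-subunit vaccine 105/143 = 73.4% → the protein-subunit vaccine
The protein-subunit vaccine wins overall and in every age group — no reversal.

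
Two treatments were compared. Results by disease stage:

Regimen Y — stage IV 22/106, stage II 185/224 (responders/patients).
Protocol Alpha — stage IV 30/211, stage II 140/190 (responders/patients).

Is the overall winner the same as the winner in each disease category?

Stage IV: Regimen Y 22/106 = 20.8%, Protocol Alpha 30/211 = 14.2% → Regimen Y
Stage II: Regimen Y 185/224 = 82.6%, Protocol Alpha 140/190 = 73.7% → Regimen Y
Overall: Regimen Y 207/330 = 62.7%, Protocol Alpha 170/401 = 42.4% → Regimen Y
Regimen Y wins overall and in every disease group — no reversal.

Yes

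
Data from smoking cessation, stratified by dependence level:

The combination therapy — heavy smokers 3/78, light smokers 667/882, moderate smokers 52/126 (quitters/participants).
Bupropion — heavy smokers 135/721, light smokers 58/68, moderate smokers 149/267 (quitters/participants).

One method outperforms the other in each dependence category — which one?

bupropion

Heavy smokers: the combination therapy 3/78 = 3.8%, bupropion 135/721 = 18.7% → bupropion
Light smokers: the combination therapy 667/882 = 75.6%, bupropion 58/68 = 85.3% → bupropion
Moderate smokers: the combination therapy 52/126 = 41.3%, bupropion 149/267 = 55.8% → bupropion
Bupropion has the higher rate in all 3 groups.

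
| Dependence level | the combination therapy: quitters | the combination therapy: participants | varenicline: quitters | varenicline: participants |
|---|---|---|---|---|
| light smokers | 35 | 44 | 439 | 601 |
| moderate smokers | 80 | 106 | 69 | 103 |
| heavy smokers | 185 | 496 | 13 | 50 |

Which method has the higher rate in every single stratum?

Light smokers: the combination therapy 35/44 = 79.5%, varenicline 439/601 = 73.0% → the combination therapy
Moderate smokers: the combination therapy 80/106 = 75.5%, varenicline 69/103 = 67.0% → the combination therapy
Heavy smokers: the combination therapy 185/496 = 37.3%, varenicline 13/50 = 26.0% → the combination therapy
The combination therapy has the higher rate in all 3 groups.

the combination therapy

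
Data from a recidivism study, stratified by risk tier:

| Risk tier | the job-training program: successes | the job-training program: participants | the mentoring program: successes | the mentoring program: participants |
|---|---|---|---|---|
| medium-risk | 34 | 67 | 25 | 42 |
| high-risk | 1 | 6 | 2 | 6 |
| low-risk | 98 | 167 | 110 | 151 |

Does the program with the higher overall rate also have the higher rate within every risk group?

Yes

Medium-risk: the job-training program 34/67 = 50.7%, the mentoring program 25/42 = 59.5% → the mentoring program
High-risk: the job-training program 1/6 = 16.7%, the mentoring program 2/6 = 33.3% → the mentoring program
Low-risk: the job-training program 98/167 = 58.7%, the mentoring program 110/151 = 72.8% → the mentoring program
Overall: the job-training program 133/240 = 55.4%, the mentoring program 137/199 = 68.8% → the mentoring program
The mentoring program wins overall and in every risk group — no reversal.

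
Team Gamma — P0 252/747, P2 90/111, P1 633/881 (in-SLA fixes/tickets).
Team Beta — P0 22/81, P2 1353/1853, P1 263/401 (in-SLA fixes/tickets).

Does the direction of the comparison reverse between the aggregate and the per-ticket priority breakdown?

P0: Team Gamma 252/747 = 33.7%, Team Beta 22/81 = 27.2% → Team Gamma
P2: Team Gamma 90/111 = 81.1%, Team Beta 1353/1853 = 73.0% → Team Gamma
P1: Team Gamma 633/881 = 71.9%, Team Beta 263/401 = 65.6% → Team Gamma
Overall: Team Gamma 975/1739 = 56.1%, Team Beta 1638/2335 = 70.1% → Team Beta
Team Gamma wins each ticket group but Team Beta wins overall — the comparison reverses. Team Gamma's tickets skew toward P0, which has a lower base rate.

Yes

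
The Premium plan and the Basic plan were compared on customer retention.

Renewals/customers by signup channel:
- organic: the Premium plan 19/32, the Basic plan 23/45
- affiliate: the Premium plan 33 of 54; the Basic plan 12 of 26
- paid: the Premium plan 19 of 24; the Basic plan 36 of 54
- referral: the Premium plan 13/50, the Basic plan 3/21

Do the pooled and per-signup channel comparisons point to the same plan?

Organic: the Premium plan 19/32 = 59.4%, the Basic plan 23/45 = 51.1% → the Premium plan
Affiliate: the Premium plan 33/54 = 61.1%, the Basic plan 12/26 = 46.2% → the Premium plan
Paid: the Premium plan 19/24 = 79.2%, the Basic plan 36/54 = 66.7% → the Premium plan
Referral: the Premium plan 13/50 = 26.0%, the Basic plan 3/21 = 14.3% → the Premium plan
Overall: the Premium plan 84/160 = 52.5%, the Basic plan 74/146 = 50.7% → the Premium plan
The Premium plan wins overall and in every signup group — no reversal.

Yes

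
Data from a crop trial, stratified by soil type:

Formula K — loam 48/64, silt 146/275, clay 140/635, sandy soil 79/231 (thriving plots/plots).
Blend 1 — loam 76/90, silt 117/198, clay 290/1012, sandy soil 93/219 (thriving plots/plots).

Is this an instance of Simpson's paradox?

No

Loam: Formula K 48/64 = 75.0%, Blend 1 76/90 = 84.4% → Blend 1
Silt: Formula K 146/275 = 53.1%, Blend 1 117/198 = 59.1% → Blend 1
Clay: Formula K 140/635 = 22.0%, Blend 1 290/1012 = 28.7% → Blend 1
Sandy soil: Formula K 79/231 = 34.2%, Blend 1 93/219 = 42.5% → Blend 1
Overall: Formula K 413/1205 = 34.3%, Blend 1 576/1519 = 37.9% → Blend 1
Blend 1 wins overall and in every soil group — no reversal.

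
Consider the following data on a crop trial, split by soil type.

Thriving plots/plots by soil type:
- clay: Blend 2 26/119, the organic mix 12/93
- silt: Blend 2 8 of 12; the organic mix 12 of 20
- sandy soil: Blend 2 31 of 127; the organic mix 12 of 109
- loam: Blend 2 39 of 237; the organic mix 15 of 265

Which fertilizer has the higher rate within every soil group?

Clay: Blend 2 26/119 = 21.8%, the organic mix 12/93 = 12.9% → Blend 2
Silt: Blend 2 8/12 = 66.7%, the organic mix 12/20 = 60.0% → Blend 2
Sandy soil: Blend 2 31/127 = 24.4%, the organic mix 12/109 = 11.0% → Blend 2
Loam: Blend 2 39/237 = 16.5%, the organic mix 15/265 = 5.7% → Blend 2
Blend 2 has the higher rate in all 4 groups.

Blend 2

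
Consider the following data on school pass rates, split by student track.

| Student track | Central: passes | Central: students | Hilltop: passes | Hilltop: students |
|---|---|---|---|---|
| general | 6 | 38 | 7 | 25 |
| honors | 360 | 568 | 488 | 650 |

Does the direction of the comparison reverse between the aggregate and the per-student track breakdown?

General: Central 6/38 = 15.8%, Hilltop 7/25 = 28.0% → Hilltop
Honors: Central 360/568 = 63.4%, Hilltop 488/650 = 75.1% → Hilltop
Overall: Central 366/606 = 60.4%, Hilltop 495/675 = 73.3% → Hilltop
Hilltop wins overall and in every student group — no reversal.

No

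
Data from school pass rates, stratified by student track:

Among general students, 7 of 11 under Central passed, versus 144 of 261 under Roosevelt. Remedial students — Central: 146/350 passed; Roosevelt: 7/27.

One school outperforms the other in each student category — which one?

General: Central 7/11 = 63.6%, Roosevelt 144/261 = 55.2% → Central
Remedial: Central 146/350 = 41.7%, Roosevelt 7/27 = 25.9% → Central
Central has the higher rate in both groups.

Central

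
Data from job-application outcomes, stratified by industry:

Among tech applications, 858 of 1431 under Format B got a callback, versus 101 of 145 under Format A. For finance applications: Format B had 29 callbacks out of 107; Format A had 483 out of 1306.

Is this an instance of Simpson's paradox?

Tech: Format B 858/1431 = 60.0%, Format A 101/145 = 69.7% → Format A
Finance: Format B 29/107 = 27.1%, Format A 483/1306 = 37.0% → Format A
Overall: Format B 887/1538 = 57.7%, Format A 584/1451 = 40.2% → Format B
Format A wins each industry group but Format B wins overall — the comparison reverses. Format A's applications skew toward finance, which has a lower base rate.

Yes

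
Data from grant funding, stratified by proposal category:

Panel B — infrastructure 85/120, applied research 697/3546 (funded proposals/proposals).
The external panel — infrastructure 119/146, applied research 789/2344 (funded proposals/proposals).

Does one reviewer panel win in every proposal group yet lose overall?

No

Infrastructure: Panel B 85/120 = 70.8%, the external panel 119/146 = 81.5% → the external panel
Applied research: Panel B 697/3546 = 19.7%, the external panel 789/2344 = 33.7% → the external panel
Overall: Panel B 782/3666 = 21.3%, the external panel 908/2490 = 36.5% → the external panel
The external panel wins overall and in every proposal group — no reversal.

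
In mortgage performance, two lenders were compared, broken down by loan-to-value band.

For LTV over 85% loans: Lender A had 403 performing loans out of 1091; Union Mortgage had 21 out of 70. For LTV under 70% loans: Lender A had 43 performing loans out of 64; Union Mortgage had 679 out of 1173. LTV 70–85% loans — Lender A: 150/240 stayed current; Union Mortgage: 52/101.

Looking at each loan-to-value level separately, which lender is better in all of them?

Lender A

LTV over 85%: Lender A 403/1091 = 36.9%, Union Mortgage 21/70 = 30.0% → Lender A
LTV under 70%: Lender A 43/64 = 67.2%, Union Mortgage 679/1173 = 57.9% → Lender A
LTV 70–85%: Lender A 150/240 = 62.5%, Union Mortgage 52/101 = 51.5% → Lender A
Lender A has the higher rate in all 3 groups.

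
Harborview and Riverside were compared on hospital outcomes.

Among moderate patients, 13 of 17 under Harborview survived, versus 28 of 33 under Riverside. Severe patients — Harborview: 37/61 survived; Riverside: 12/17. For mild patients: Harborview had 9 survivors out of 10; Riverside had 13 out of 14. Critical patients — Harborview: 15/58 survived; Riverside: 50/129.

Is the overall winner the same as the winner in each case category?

Moderate: Harborview 13/17 = 76.5%, Riverside 28/33 = 84.8% → Riverside
Severe: Harborview 37/61 = 60.7%, Riverside 12/17 = 70.6% → Riverside
Mild: Harborview 9/10 = 90.0%, Riverside 13/14 = 92.9% → Riverside
Critical: Harborview 15/58 = 25.9%, Riverside 50/129 = 38.8% → Riverside
Overall: Harborview 74/146 = 50.7%, Riverside 103/193 = 53.4% → Riverside
Riverside wins overall and in every case group — no reversal.

Yes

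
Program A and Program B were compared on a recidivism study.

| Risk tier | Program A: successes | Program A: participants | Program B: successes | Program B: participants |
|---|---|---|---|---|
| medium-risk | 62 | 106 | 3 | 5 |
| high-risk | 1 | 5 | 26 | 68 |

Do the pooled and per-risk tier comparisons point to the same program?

No

Medium-risk: Program A 62/106 = 58.5%, Program B 3/5 = 60.0% → Program B
High-risk: Program A 1/5 = 20.0%, Program B 26/68 = 38.2% → Program B
Overall: Program A 63/111 = 56.8%, Program B 29/73 = 39.7% → Program A
Program B wins each risk group but Program A wins overall — the comparison reverses. Program B's participants skew toward high-risk, which has a lower base rate.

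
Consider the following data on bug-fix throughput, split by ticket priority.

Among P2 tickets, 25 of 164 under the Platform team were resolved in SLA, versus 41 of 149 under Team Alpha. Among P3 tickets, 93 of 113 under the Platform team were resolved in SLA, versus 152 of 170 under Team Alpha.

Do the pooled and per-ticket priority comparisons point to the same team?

P2: the Platform team 25/164 = 15.2%, Team Alpha 41/149 = 27.5% → Team Alpha
P3: the Platform team 93/113 = 82.3%, Team Alpha 152/170 = 89.4% → Team Alpha
Overall: the Platform team 118/277 = 42.6%, Team Alpha 193/319 = 60.5% → Team Alpha
Team Alpha wins overall and in every ticket group — no reversal.

Yes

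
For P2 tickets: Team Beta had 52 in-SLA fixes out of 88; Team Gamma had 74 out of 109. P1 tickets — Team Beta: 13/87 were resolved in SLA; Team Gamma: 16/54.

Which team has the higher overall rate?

P2: Team Beta 52/88 = 59.1%, Team Gamma 74/109 = 67.9% → Team Gamma
P1: Team Beta 13/87 = 14.9%, Team Gamma 16/54 = 29.6% → Team Gamma
Overall: Team Beta 65/175 = 37.1%, Team Gamma 90/163 = 55.2% → Team Gamma

Team Gamma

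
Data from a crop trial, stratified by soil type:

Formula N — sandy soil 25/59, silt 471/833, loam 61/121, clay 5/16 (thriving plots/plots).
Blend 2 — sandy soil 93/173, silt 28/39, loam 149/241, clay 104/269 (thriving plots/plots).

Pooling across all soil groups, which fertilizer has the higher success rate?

Sandy soil: Formula N 25/59 = 42.4%, Blend 2 93/173 = 53.8% → Blend 2
Silt: Formula N 471/833 = 56.5%, Blend 2 28/39 = 71.8% → Blend 2
Loam: Formula N 61/121 = 50.4%, Blend 2 149/241 = 61.8% → Blend 2
Clay: Formula N 5/16 = 31.2%, Blend 2 104/269 = 38.7% → Blend 2
Overall: Formula N 562/1029 = 54.6%, Blend 2 374/722 = 51.8% → Formula N
(Blend 2 wins every soil group but Formula N wins overall — Blend 2's plots skew toward the low-rate clay group.)

Formula N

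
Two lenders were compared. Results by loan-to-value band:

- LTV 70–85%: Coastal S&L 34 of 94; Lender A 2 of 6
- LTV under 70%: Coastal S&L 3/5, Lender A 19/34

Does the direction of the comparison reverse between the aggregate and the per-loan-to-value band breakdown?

Yes

LTV 70–85%: Coastal S&L 34/94 = 36.2%, Lender A 2/6 = 33.3% → Coastal S&L
LTV under 70%: Coastal S&L 3/5 = 60.0%, Lender A 19/34 = 55.9% → Coastal S&L
Overall: Coastal S&L 37/99 = 37.4%, Lender A 21/40 = 52.5% → Lender A
Coastal S&L wins each loan-to-value group but Lender A wins overall — the comparison reverses. Coastal S&L's loans skew toward LTV 70–85%, which has a lower base rate.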